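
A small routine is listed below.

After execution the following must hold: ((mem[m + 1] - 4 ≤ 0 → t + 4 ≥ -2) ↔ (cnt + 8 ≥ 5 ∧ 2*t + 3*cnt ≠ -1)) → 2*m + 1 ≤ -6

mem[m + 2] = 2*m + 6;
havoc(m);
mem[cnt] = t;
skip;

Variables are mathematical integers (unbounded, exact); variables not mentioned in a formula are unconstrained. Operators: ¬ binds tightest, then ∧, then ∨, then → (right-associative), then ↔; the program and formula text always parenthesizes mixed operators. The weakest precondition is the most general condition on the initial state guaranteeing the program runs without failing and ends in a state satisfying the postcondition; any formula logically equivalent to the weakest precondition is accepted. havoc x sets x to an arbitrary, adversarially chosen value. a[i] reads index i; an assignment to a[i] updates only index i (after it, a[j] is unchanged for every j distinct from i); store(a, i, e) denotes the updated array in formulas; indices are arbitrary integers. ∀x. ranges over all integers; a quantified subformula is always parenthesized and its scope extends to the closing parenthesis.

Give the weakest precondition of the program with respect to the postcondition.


Working backward. After the program, the postcondition ((mem[m + 1] - 4 ≤ 0 → t + 4 ≥ -2) ↔ (cnt + 8 ≥ 5 ∧ 2*t + 3*cnt ≠ -1)) → 2*m + 1 ≤ -6 must hold; in canonical form it is ((mem[m + 1] ≤ 4 → t ≥ -6) ↔ (cnt ≥ -3 ∧ 3*cnt + 2*t ≠ -1)) → 2*m ≤ -7.
Before skip: ((mem[m + 1] ≤ 4 → t ≥ -6) ↔ (cnt ≥ -3 ∧ 3*cnt + 2*t ≠ -1)) → 2*m ≤ -7
Before mem[cnt] := t: ((store(mem, cnt, t)[m + 1] ≤ 4 → t ≥ -6) ↔ (cnt ≥ -3 ∧ 3*cnt + 2*t ≠ -1)) → 2*m ≤ -7
Before havoc m: ∀m_1. (((store(mem, cnt, t)[m_1 + 1] ≤ 4 → t ≥ -6) ↔ (cnt ≥ -3 ∧ 3*cnt + 2*t ≠ -1)) → 2*m_1 ≤ -7)
Before mem[m + 2] := 2*m + 6: ∀m_1. (((store(store(mem, m + 2, 2*m + 6), cnt, t)[m_1 + 1] ≤ 4 → t ≥ -6) ↔ (cnt ≥ -3 ∧ 3*cnt + 2*t ≠ -1)) → 2*m_1 ≤ -7)
Answer: WP = ∀m_1. (((store(store(mem, m + 2, 2*m + 6), cnt, t)[m_1 + 1] ≤ 4 → t ≥ -6) ↔ (cnt ≥ -3 ∧ 3*cnt + 2*t ≠ -1)) → 2*m_1 ≤ -7)


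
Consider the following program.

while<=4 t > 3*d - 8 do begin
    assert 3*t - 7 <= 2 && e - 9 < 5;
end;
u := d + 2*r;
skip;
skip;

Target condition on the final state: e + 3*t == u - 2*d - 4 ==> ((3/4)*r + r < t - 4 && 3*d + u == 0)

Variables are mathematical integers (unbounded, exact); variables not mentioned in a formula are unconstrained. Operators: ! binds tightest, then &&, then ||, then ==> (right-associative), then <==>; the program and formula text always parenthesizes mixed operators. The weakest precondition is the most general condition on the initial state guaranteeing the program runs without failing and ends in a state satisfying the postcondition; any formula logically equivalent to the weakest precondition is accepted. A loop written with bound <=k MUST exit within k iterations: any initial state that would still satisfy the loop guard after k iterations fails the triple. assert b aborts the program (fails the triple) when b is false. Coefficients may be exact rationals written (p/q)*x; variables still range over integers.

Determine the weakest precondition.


Working backward. After the program, the postcondition e + 3*t == u - 2*d - 4 ==> ((3/4)*r + r < t - 4 && 3*d + u == 0) must hold; in canonical form it is 2*d + e + 3*t == u - 4 ==> ((7/4)*r < t - 4 && 3*d + u == 0).
Before skip: 2*d + e + 3*t == u - 4 ==> ((7/4)*r < t - 4 && 3*d + u == 0)
Before skip: 2*d + e + 3*t == u - 4 ==> ((7/4)*r < t - 4 && 3*d + u == 0)
Before u := d + 2*r: d + e + 3*t == 2*r - 4 ==> ((7/4)*r < t - 4 && 4*d + 2*r == 0)
Before the loop (bound <=4), unroll the exhaustion recursion (WP_0 = exit-now case; WP_j = one more guarded iteration, up to j = 4):
  WP_0: (!(t > 3*d - 8)) && (d + e + 3*t == 2*r - 4 ==> ((7/4)*r < t - 4 && 4*d + 2*r == 0))
  WP_1: (t > 3*d - 8 ==> (3*t <= 9 && e < 14 && (!(t > 3*d - 8)) && (d + e + 3*t == 2*r - 4 ==> ((7/4)*r < t - 4 && 4*d + 2*r == 0)))) && ((!(t > 3*d - 8)) ==> (d + e + 3*t == 2*r - 4 ==> ((7/4)*r < t - 4 && 4*d + 2*r == 0)))
  WP_2: (t > 3*d - 8 ==> (3*t <= 9 && e < 14 && (t > 3*d - 8 ==> (3*t <= 9 && e < 14 && (!(t > 3*d - 8)) && (d + e + 3*t == 2*r - 4 ==> ((7/4)*r < t - 4 && 4*d + 2*r == 0)))) && ((!(t > 3*d - 8)) ==> (d + e + 3*t == 2*r - 4 ==> ((7/4)*r < t - 4 && 4*d + 2*r == 0))))) && ((!(t > 3*d - 8)) ==> (d + e + 3*t == 2*r - 4 ==> ((7/4)*r < t - 4 && 4*d + 2*r == 0)))
  WP_3: (t > 3*d - 8 ==> (3*t <= 9 && e < 14 && (t > 3*d - 8 ==> (3*t <= 9 && e < 14 && (t > 3*d - 8 ==> (3*t <= 9 && e < 14 && (!(t > 3*d - 8)) && (d + e + 3*t == 2*r - 4 ==> ((7/4)*r < t - 4 && 4*d + 2*r == 0)))) && ((!(t > 3*d - 8)) ==> (d + e + 3*t == 2*r - 4 ==> ((7/4)*r < t - 4 && 4*d + 2*r == 0))))) && ((!(t > 3*d - 8)) ==> (d + e + 3*t == 2*r - 4 ==> ((7/4)*r < t - 4 && 4*d + 2*r == 0))))) && ((!(t > 3*d - 8)) ==> (d + e + 3*t == 2*r - 4 ==> ((7/4)*r < t - 4 && 4*d + 2*r == 0)))
  WP_4: (t > 3*d - 8 ==> (3*t <= 9 && e < 14 && (t > 3*d - 8 ==> (3*t <= 9 && e < 14 && (t > 3*d - 8 ==> (3*t <= 9 && e < 14 && (t > 3*d - 8 ==> (3*t <= 9 && e < 14 && (!(t > 3*d - 8)) && (d + e + 3*t == 2*r - 4 ==> ((7/4)*r < t - 4 && 4*d + 2*r == 0)))) && ((!(t > 3*d - 8)) ==> (d + e + 3*t == 2*r - 4 ==> ((7/4)*r < t - 4 && 4*d + 2*r == 0))))) && ((!(t > 3*d - 8)) ==> (d + e + 3*t == 2*r - 4 ==> ((7/4)*r < t - 4 && 4*d + 2*r == 0))))) && ((!(t > 3*d - 8)) ==> (d + e + 3*t == 2*r - 4 ==> ((7/4)*r < t - 4 && 4*d + 2*r == 0))))) && ((!(t > 3*d - 8)) ==> (d + e + 3*t == 2*r - 4 ==> ((7/4)*r < t - 4 && 4*d + 2*r == 0)))
So before the loop: (t > 3*d - 8 ==> (3*t <= 9 && e < 14 && (t > 3*d - 8 ==> (3*t <= 9 && e < 14 && (t > 3*d - 8 ==> (3*t <= 9 && e < 14 && (t > 3*d - 8 ==> (3*t <= 9 && e < 14 && (!(t > 3*d - 8)) && (d + e + 3*t == 2*r - 4 ==> ((7/4)*r < t - 4 && 4*d + 2*r == 0)))) && ((!(t > 3*d - 8)) ==> (d + e + 3*t == 2*r - 4 ==> ((7/4)*r < t - 4 && 4*d + 2*r == 0))))) && ((!(t > 3*d - 8)) ==> (d + e + 3*t == 2*r - 4 ==> ((7/4)*r < t - 4 && 4*d + 2*r == 0))))) && ((!(t > 3*d - 8)) ==> (d + e + 3*t == 2*r - 4 ==> ((7/4)*r < t - 4 && 4*d + 2*r == 0))))) && ((!(t > 3*d - 8)) ==> (d + e + 3*t == 2*r - 4 ==> ((7/4)*r < t - 4 && 4*d + 2*r == 0)))
Answer: WP = (t > 3*d - 8 ==> (3*t <= 9 && e < 14 && (t > 3*d - 8 ==> (3*t <= 9 && e < 14 && (t > 3*d - 8 ==> (3*t <= 9 && e < 14 && (t > 3*d - 8 ==> (3*t <= 9 && e < 14 && (!(t > 3*d - 8)) && (d + e + 3*t == 2*r - 4 ==> ((7/4)*r < t - 4 && 4*d + 2*r == 0)))) && ((!(t > 3*d - 8)) ==> (d + e + 3*t == 2*r - 4 ==> ((7/4)*r < t - 4 && 4*d + 2*r == 0))))) && ((!(t > 3*d - 8)) ==> (d + e + 3*t == 2*r - 4 ==> ((7/4)*r < t - 4 && 4*d + 2*r == 0))))) && ((!(t > 3*d - 8)) ==> (d + e + 3*t == 2*r - 4 ==> ((7/4)*r < t - 4 && 4*d + 2*r == 0))))) && ((!(t > 3*d - 8)) ==> (d + e + 3*t == 2*r - 4 ==> ((7/4)*r < t - 4 && 4*d + 2*r == 0)))


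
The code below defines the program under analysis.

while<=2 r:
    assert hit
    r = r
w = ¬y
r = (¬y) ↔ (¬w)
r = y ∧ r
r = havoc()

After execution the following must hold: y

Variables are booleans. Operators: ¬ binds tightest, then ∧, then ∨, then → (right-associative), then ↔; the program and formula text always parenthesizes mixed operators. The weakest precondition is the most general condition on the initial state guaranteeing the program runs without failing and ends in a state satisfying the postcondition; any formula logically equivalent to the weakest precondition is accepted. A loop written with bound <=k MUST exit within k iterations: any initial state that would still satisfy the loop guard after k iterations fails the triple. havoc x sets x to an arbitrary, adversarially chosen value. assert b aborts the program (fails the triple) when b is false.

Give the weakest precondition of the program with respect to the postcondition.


Working backward. After the program, y must hold.
Before havoc r: y
Before r := y ∧ r: y
Before r := (¬y) ↔ (¬w): y
Before w := ¬y: y
Before the loop (bound <=2), unroll the exhaustion recursion (WP_0 = exit-now case; WP_j = one more guarded iteration, up to j = 2):
  WP_0: (¬r) ∧ y
  WP_1: (r → (hit ∧ (¬r) ∧ y)) ∧ ((¬r) → y)
  WP_2: (r → (hit ∧ (r → (hit ∧ (¬r) ∧ y)) ∧ ((¬r) → y))) ∧ ((¬r) → y)
So before the loop: (r → (hit ∧ (r → (hit ∧ (¬r) ∧ y)) ∧ ((¬r) → y))) ∧ ((¬r) → y)
Answer: WP = (r → (hit ∧ (r → (hit ∧ (¬r) ∧ y)) ∧ ((¬r) → y))) ∧ ((¬r) → y)


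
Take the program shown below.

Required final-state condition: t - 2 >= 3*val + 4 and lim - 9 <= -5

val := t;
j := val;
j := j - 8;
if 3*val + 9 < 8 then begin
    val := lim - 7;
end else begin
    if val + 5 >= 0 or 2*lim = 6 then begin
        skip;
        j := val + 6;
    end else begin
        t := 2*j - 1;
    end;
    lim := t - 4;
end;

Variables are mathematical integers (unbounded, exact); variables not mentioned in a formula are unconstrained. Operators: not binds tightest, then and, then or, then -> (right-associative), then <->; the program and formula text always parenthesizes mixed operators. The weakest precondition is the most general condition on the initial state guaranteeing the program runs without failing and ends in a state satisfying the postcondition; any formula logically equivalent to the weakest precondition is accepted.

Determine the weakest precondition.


Working backward. After the program, the postcondition t - 2 >= 3*val + 4 and lim - 9 <= -5 must hold; in canonical form it is t >= 3*val + 6 and lim <= 4.
Then branch requires t >= 3*lim - 15 and lim <= 4; else branch requires ((val >= -5 or 2*lim = 6) -> (t >= 3*val + 6 and t <= 8)) and ((not (val >= -5 or 2*lim = 6)) -> (2*j >= 3*val + 7 and 2*j <= 9)).
Before the if: (3*val < -1 -> (t >= 3*lim - 15 and lim <= 4)) and ((not (3*val < -1)) -> (((val >= -5 or 2*lim = 6) -> (t >= 3*val + 6 and t <= 8)) and ((not (val >= -5 or 2*lim = 6)) -> (2*j >= 3*val + 7 and 2*j <= 9))))
Before j := j - 8: (3*val < -1 -> (t >= 3*lim - 15 and lim <= 4)) and ((not (3*val < -1)) -> (((val >= -5 or 2*lim = 6) -> (t >= 3*val + 6 and t <= 8)) and ((not (val >= -5 or 2*lim = 6)) -> (2*j >= 3*val + 23 and 2*j <= 25))))
Before j := val: (3*val < -1 -> (t >= 3*lim - 15 and lim <= 4)) and ((not (3*val < -1)) -> (((val >= -5 or 2*lim = 6) -> (t >= 3*val + 6 and t <= 8)) and ((not (val >= -5 or 2*lim = 6)) -> (val <= -23 and 2*val <= 25))))
Before val := t: (3*t < -1 -> (t >= 3*lim - 15 and lim <= 4)) and ((not (3*t < -1)) -> (((t >= -5 or 2*lim = 6) -> (2*t <= -6 and t <= 8)) and ((not (t >= -5 or 2*lim = 6)) -> (t <= -23 and 2*t <= 25))))
Answer: WP = (3*t < -1 -> (t >= 3*lim - 15 and lim <= 4)) and ((not (3*t < -1)) -> (((t >= -5 or 2*lim = 6) -> (2*t <= -6 and t <= 8)) and ((not (t >= -5 or 2*lim = 6)) -> (t <= -23 and 2*t <= 25))))


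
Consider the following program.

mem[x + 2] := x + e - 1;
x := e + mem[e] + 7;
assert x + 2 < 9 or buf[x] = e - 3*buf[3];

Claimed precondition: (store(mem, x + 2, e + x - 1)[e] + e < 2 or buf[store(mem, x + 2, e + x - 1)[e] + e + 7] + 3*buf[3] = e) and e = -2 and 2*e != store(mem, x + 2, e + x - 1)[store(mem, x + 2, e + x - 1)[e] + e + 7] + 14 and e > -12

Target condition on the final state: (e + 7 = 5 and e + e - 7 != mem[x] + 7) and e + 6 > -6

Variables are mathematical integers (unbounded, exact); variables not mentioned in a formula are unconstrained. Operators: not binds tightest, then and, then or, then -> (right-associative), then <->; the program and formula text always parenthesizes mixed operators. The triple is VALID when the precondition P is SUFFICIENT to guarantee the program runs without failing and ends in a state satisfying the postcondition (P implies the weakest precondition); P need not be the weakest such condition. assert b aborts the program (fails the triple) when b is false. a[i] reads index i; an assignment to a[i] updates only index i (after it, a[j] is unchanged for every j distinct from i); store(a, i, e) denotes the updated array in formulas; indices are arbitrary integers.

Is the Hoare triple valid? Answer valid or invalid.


Working backward. After the program, the postcondition (e + 7 = 5 and e + e - 7 != mem[x] + 7) and e + 6 > -6 must hold; in canonical form it is e = -2 and 2*e != mem[x] + 14 and e > -12.
Before assert x + 2 < 9 or buf[x] = e - 3*buf[3]: (x < 7 or 3*buf[3] + buf[x] = e) and e = -2 and 2*e != mem[x] + 14 and e > -12
Before x := e + mem[e] + 7: (mem[e] + e < 0 or buf[mem[e] + e + 7] + 3*buf[3] = e) and e = -2 and 2*e != mem[mem[e] + e + 7] + 14 and e > -12
Before mem[x + 2] := x + e - 1: (store(mem, x + 2, e + x - 1)[e] + e < 0 or buf[store(mem, x + 2, e + x - 1)[e] + e + 7] + 3*buf[3] = e) and e = -2 and 2*e != store(mem, x + 2, e + x - 1)[store(mem, x + 2, e + x - 1)[e] + e + 7] + 14 and e > -12
The weakest precondition is (store(mem, x + 2, e + x - 1)[e] + e < 0 or buf[store(mem, x + 2, e + x - 1)[e] + e + 7] + 3*buf[3] = e) and e = -2 and 2*e != store(mem, x + 2, e + x - 1)[store(mem, x + 2, e + x - 1)[e] + e + 7] + 14 and e > -12.
Check whether (store(mem, x + 2, e + x - 1)[e] + e < 2 or buf[store(mem, x + 2, e + x - 1)[e] + e + 7] + 3*buf[3] = e) and e = -2 and 2*e != store(mem, x + 2, e + x - 1)[store(mem, x + 2, e + x - 1)[e] + e + 7] + 14 and e > -12 implies it.
Countermodel: at the initial state buf = {[-3] = 6, [-2] = 6, [3] = 6516, [7] = -19551, elsewhere 6}, e = -2, mem = {[-3] = 4, [-2] = 2, [3] = 4, [7] = 9, elsewhere 4}, x = -5, the precondition holds but the weakest precondition fails.
Answer: invalid


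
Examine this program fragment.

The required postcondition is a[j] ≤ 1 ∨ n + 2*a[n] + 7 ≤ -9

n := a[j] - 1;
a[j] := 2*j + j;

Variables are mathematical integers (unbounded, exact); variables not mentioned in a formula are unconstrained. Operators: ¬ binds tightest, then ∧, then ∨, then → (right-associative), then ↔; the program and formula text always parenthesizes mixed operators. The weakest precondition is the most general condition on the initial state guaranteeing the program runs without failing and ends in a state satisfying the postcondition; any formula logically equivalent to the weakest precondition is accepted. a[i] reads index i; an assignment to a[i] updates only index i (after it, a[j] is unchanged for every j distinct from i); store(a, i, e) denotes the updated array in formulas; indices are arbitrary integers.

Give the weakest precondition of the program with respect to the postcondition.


Working backward. After the program, the postcondition a[j] ≤ 1 ∨ n + 2*a[n] + 7 ≤ -9 must hold; in canonical form it is a[j] ≤ 1 ∨ 2*a[n] + n ≤ -16.
Before a[j] := 2*j + j: store(a, j, 3*j)[j] ≤ 1 ∨ 2*store(a, j, 3*j)[n] + n ≤ -16
Before n := a[j] - 1: store(a, j, 3*j)[j] ≤ 1 ∨ a[j] + 2*store(a, j, 3*j)[a[j] - 1] ≤ -15
Answer: WP = store(a, j, 3*j)[j] ≤ 1 ∨ a[j] + 2*store(a, j, 3*j)[a[j] - 1] ≤ -15


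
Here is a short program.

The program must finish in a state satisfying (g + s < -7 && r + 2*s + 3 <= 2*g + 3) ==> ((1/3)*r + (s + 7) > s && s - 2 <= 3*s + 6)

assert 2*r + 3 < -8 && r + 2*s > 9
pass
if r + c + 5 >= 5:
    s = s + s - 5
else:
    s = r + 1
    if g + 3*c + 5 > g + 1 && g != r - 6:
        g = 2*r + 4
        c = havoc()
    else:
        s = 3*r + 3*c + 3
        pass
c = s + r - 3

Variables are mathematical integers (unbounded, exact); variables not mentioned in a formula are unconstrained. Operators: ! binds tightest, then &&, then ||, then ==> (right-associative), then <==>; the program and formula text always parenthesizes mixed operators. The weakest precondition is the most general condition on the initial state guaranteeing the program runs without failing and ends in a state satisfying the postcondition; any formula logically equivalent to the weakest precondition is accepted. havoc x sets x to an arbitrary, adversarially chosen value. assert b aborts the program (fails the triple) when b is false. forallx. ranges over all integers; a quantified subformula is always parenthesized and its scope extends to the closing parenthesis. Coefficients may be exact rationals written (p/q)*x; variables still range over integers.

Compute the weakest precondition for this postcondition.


Working backward. After the program, the postcondition (g + s < -7 && r + 2*s + 3 <= 2*g + 3) ==> ((1/3)*r + (s + 7) > s && s - 2 <= 3*s + 6) must hold; in canonical form it is (g + s < -7 && r + 2*s <= 2*g) ==> ((1/3)*r > -7 && 2*s >= -8).
Before c := s + r - 3: (g + s < -7 && r + 2*s <= 2*g) ==> ((1/3)*r > -7 && 2*s >= -8)
Then branch requires (g + 2*s < -2 && r + 4*s <= 2*g + 10) ==> ((1/3)*r > -7 && 4*s >= 2); else branch requires ((3*c > -4 && g != r - 6) ==> ((3*r < -12 && r >= -6) ==> ((1/3)*r > -7 && 2*r >= -10))) && ((!(3*c > -4 && g != r - 6)) ==> ((3*c + g + 3*r < -10 && 6*c + 7*r <= 2*g - 6) ==> ((1/3)*r > -7 && 6*c + 6*r >= -14))).
Before the if: (c + r >= 0 ==> ((g + 2*s < -2 && r + 4*s <= 2*g + 10) ==> ((1/3)*r > -7 && 4*s >= 2))) && ((!(c + r >= 0)) ==> (((3*c > -4 && g != r - 6) ==> ((3*r < -12 && r >= -6) ==> ((1/3)*r > -7 && 2*r >= -10))) && ((!(3*c > -4 && g != r - 6)) ==> ((3*c + g + 3*r < -10 && 6*c + 7*r <= 2*g - 6) ==> ((1/3)*r > -7 && 6*c + 6*r >= -14)))))
Before skip: (c + r >= 0 ==> ((g + 2*s < -2 && r + 4*s <= 2*g + 10) ==> ((1/3)*r > -7 && 4*s >= 2))) && ((!(c + r >= 0)) ==> (((3*c > -4 && g != r - 6) ==> ((3*r < -12 && r >= -6) ==> ((1/3)*r > -7 && 2*r >= -10))) && ((!(3*c > -4 && g != r - 6)) ==> ((3*c + g + 3*r < -10 && 6*c + 7*r <= 2*g - 6) ==> ((1/3)*r > -7 && 6*c + 6*r >= -14)))))
Before assert 2*r + 3 < -8 && r + 2*s > 9: 2*r < -11 && r + 2*s > 9 && (c + r >= 0 ==> ((g + 2*s < -2 && r + 4*s <= 2*g + 10) ==> ((1/3)*r > -7 && 4*s >= 2))) && ((!(c + r >= 0)) ==> (((3*c > -4 && g != r - 6) ==> ((3*r < -12 && r >= -6) ==> ((1/3)*r > -7 && 2*r >= -10))) && ((!(3*c > -4 && g != r - 6)) ==> ((3*c + g + 3*r < -10 && 6*c + 7*r <= 2*g - 6) ==> ((1/3)*r > -7 && 6*c + 6*r >= -14)))))
Answer: WP = 2*r < -11 && r + 2*s > 9 && (c + r >= 0 ==> ((g + 2*s < -2 && r + 4*s <= 2*g + 10) ==> ((1/3)*r > -7 && 4*s >= 2))) && ((!(c + r >= 0)) ==> (((3*c > -4 && g != r - 6) ==> ((3*r < -12 && r >= -6) ==> ((1/3)*r > -7 && 2*r >= -10))) && ((!(3*c > -4 && g != r - 6)) ==> ((3*c + g + 3*r < -10 && 6*c + 7*r <= 2*g - 6) ==> ((1/3)*r > -7 && 6*c + 6*r >= -14)))))


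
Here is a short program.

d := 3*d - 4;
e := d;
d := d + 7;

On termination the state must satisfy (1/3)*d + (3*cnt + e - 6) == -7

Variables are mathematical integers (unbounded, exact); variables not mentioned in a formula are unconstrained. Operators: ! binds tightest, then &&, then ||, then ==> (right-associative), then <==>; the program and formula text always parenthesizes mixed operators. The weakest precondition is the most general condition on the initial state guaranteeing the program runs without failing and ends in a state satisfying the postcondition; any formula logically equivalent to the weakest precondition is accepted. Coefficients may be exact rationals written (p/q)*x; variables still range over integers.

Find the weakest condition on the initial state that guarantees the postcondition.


Working backward. After the program, the postcondition (1/3)*d + (3*cnt + e - 6) == -7 must hold; in canonical form it is 3*cnt + (1/3)*d + e == -1.
Before d := d + 7: 3*cnt + (1/3)*d + e == -10/3
Before e := d: 3*cnt + (4/3)*d == -10/3
Before d := 3*d - 4: 3*cnt + 4*d == 2
Answer: WP = 3*cnt + 4*d == 2


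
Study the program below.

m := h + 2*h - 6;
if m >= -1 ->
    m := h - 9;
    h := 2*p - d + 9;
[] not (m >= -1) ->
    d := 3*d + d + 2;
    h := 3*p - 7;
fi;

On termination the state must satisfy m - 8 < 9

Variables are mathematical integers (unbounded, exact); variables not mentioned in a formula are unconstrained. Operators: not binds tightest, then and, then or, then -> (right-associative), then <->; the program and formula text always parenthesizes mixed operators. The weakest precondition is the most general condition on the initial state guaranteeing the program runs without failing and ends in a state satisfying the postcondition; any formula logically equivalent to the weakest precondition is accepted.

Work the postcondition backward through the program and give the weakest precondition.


Working backward. After the program, the postcondition m - 8 < 9 must hold; in canonical form it is m < 17.
Then branch requires h < 26; else branch requires m < 17.
Before the if: (m >= -1 -> h < 26) and ((not (m >= -1)) -> m < 17)
Before m := h + 2*h - 6: (3*h >= 5 -> h < 26) and ((not (3*h >= 5)) -> 3*h < 23)
Answer: WP = (3*h >= 5 -> h < 26) and ((not (3*h >= 5)) -> 3*h < 23)


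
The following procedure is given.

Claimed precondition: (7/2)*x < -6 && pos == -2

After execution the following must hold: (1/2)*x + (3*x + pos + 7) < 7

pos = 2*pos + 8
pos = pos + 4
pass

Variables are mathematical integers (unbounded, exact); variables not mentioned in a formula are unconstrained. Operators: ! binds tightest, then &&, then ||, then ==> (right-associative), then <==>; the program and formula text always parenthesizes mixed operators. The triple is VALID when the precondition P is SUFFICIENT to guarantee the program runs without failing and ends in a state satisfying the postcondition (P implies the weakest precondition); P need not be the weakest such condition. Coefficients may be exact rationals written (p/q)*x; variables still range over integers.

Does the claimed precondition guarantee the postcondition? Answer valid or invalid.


Working backward. After the program, the postcondition (1/2)*x + (3*x + pos + 7) < 7 must hold; in canonical form it is pos + (7/2)*x < 0.
Before skip: pos + (7/2)*x < 0
Before pos := pos + 4: pos + (7/2)*x < -4
Before pos := 2*pos + 8: 2*pos + (7/2)*x < -12
The weakest precondition is 2*pos + (7/2)*x < -12.
Check whether (7/2)*x < -6 && pos == -2 implies it.
Countermodel: at the initial state pos = -2, x = -2, the precondition holds but the weakest precondition fails.
Answer: invalid


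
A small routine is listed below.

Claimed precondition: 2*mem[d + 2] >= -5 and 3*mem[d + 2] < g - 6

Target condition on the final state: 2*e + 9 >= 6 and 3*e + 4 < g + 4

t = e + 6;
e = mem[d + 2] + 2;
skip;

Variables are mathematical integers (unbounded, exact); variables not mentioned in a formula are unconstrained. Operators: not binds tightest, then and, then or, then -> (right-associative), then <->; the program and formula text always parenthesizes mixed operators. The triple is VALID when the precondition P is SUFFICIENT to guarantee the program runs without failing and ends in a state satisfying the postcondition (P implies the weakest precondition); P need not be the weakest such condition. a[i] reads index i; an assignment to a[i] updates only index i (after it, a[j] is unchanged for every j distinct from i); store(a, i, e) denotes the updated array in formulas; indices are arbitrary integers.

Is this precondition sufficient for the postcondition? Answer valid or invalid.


Working backward. After the program, the postcondition 2*e + 9 >= 6 and 3*e + 4 < g + 4 must hold; in canonical form it is 2*e >= -3 and 3*e < g.
Before skip: 2*e >= -3 and 3*e < g
Before e := mem[d + 2] + 2: 2*mem[d + 2] >= -7 and 3*mem[d + 2] < g - 6
Before t := e + 6: 2*mem[d + 2] >= -7 and 3*mem[d + 2] < g - 6
The weakest precondition is 2*mem[d + 2] >= -7 and 3*mem[d + 2] < g - 6.
Check whether 2*mem[d + 2] >= -5 and 3*mem[d + 2] < g - 6 implies it.
Every state satisfying the precondition satisfies the weakest precondition: the implication holds.
Answer: valid


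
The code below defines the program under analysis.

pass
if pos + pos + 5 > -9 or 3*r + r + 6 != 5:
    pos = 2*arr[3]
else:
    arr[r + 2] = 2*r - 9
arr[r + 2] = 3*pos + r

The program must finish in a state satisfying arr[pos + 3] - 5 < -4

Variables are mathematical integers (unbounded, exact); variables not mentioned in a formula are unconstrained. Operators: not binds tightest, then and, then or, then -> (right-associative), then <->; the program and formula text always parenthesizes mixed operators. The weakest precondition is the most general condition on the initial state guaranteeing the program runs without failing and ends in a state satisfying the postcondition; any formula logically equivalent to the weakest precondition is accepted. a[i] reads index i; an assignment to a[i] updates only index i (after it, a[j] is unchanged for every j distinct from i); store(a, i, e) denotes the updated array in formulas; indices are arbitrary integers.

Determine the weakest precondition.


Working backward. After the program, the postcondition arr[pos + 3] - 5 < -4 must hold; in canonical form it is arr[pos + 3] < 1.
Before arr[r + 2] := 3*pos + r: store(arr, r + 2, 3*pos + r)[pos + 3] < 1
Then branch requires store(arr, r + 2, 6*arr[3] + r)[2*arr[3] + 3] < 1; else branch requires store(store(arr, r + 2, 2*r - 9), r + 2, 3*pos + r)[pos + 3] < 1.
Before the if: ((2*pos > -14 or 4*r != -1) -> store(arr, r + 2, 6*arr[3] + r)[2*arr[3] + 3] < 1) and ((not (2*pos > -14 or 4*r != -1)) -> store(store(arr, r + 2, 2*r - 9), r + 2, 3*pos + r)[pos + 3] < 1)
Before skip: ((2*pos > -14 or 4*r != -1) -> store(arr, r + 2, 6*arr[3] + r)[2*arr[3] + 3] < 1) and ((not (2*pos > -14 or 4*r != -1)) -> store(store(arr, r + 2, 2*r - 9), r + 2, 3*pos + r)[pos + 3] < 1)
Answer: WP = ((2*pos > -14 or 4*r != -1) -> store(arr, r + 2, 6*arr[3] + r)[2*arr[3] + 3] < 1) and ((not (2*pos > -14 or 4*r != -1)) -> store(store(arr, r + 2, 2*r - 9), r + 2, 3*pos + r)[pos + 3] < 1)


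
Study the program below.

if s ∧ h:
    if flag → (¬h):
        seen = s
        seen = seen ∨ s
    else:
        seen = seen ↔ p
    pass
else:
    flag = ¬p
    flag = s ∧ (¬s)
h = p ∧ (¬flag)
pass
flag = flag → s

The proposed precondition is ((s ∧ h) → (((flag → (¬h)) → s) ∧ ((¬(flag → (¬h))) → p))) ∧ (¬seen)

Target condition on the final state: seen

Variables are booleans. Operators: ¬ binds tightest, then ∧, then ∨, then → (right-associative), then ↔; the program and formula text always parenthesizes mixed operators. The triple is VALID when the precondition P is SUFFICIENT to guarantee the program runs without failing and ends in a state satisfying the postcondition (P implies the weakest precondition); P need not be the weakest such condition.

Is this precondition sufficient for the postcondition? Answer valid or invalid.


Working backward. After the program, seen must hold.
Before flag := flag → s: seen
Before skip: seen
Before h := p ∧ (¬flag): seen
Then branch requires ((flag → (¬h)) → s) ∧ ((¬(flag → (¬h))) → (seen ↔ p)); else branch requires seen.
Before the if: ((s ∧ h) → (((flag → (¬h)) → s) ∧ ((¬(flag → (¬h))) → (seen ↔ p)))) ∧ ((¬(s ∧ h)) → seen)
The weakest precondition is ((s ∧ h) → (((flag → (¬h)) → s) ∧ ((¬(flag → (¬h))) → (seen ↔ p)))) ∧ ((¬(s ∧ h)) → seen).
Check whether ((s ∧ h) → (((flag → (¬h)) → s) ∧ ((¬(flag → (¬h))) → p))) ∧ (¬seen) implies it.
Countermodel: at the initial state flag = false, h = false, p = false, s = false, seen = false, the precondition holds but the weakest precondition fails.
Answer: invalid


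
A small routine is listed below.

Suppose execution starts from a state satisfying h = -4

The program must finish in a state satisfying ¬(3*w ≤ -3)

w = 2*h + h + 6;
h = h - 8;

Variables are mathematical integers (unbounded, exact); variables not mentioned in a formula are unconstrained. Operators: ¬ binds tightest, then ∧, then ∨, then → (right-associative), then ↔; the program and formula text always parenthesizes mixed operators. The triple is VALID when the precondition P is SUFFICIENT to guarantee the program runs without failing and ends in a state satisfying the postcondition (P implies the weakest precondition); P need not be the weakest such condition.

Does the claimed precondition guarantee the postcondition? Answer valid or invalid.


Working backward. After the program, ¬(3*w ≤ -3) must hold.
Before h := h - 8: ¬(3*w ≤ -3)
Before w := 2*h + h + 6: ¬(9*h ≤ -21)
The weakest precondition is ¬(9*h ≤ -21).
Check whether h = -4 implies it.
Countermodel: at the initial state h = -4, the precondition holds but the weakest precondition fails.
Answer: invalid


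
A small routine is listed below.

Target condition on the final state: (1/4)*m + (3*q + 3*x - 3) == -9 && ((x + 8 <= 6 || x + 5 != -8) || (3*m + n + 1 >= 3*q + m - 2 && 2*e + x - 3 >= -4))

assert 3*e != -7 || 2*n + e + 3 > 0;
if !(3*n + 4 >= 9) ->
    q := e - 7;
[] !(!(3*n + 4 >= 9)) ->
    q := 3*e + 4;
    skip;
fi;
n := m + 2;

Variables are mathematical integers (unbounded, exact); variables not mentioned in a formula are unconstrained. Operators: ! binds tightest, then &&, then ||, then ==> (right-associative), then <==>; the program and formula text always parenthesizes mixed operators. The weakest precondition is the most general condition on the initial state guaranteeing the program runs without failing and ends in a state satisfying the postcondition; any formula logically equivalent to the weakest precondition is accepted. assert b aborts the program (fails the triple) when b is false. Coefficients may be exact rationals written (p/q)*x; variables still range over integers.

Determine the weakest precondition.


Working backward. After the program, the postcondition (1/4)*m + (3*q + 3*x - 3) == -9 && ((x + 8 <= 6 || x + 5 != -8) || (3*m + n + 1 >= 3*q + m - 2 && 2*e + x - 3 >= -4)) must hold; in canonical form it is (1/4)*m + 3*q + 3*x == -6 && (x <= -2 || x != -13 || (2*m + n >= 3*q - 3 && 2*e + x >= -1)).
Before n := m + 2: (1/4)*m + 3*q + 3*x == -6 && (x <= -2 || x != -13 || (3*m >= 3*q - 5 && 2*e + x >= -1))
Then branch requires 3*e + (1/4)*m + 3*x == 15 && (x <= -2 || x != -13 || (3*m >= 3*e - 26 && 2*e + x >= -1)); else branch requires 9*e + (1/4)*m + 3*x == -18 && (x <= -2 || x != -13 || (3*m >= 9*e + 7 && 2*e + x >= -1)).
Before the if: ((!(3*n >= 5)) ==> (3*e + (1/4)*m + 3*x == 15 && (x <= -2 || x != -13 || (3*m >= 3*e - 26 && 2*e + x >= -1)))) && (3*n >= 5 ==> (9*e + (1/4)*m + 3*x == -18 && (x <= -2 || x != -13 || (3*m >= 9*e + 7 && 2*e + x >= -1))))
Before assert 3*e != -7 || 2*n + e + 3 > 0: (3*e != -7 || e + 2*n > -3) && ((!(3*n >= 5)) ==> (3*e + (1/4)*m + 3*x == 15 && (x <= -2 || x != -13 || (3*m >= 3*e - 26 && 2*e + x >= -1)))) && (3*n >= 5 ==> (9*e + (1/4)*m + 3*x == -18 && (x <= -2 || x != -13 || (3*m >= 9*e + 7 && 2*e + x >= -1))))
Answer: WP = (3*e != -7 || e + 2*n > -3) && ((!(3*n >= 5)) ==> (3*e + (1/4)*m + 3*x == 15 && (x <= -2 || x != -13 || (3*m >= 3*e - 26 && 2*e + x >= -1)))) && (3*n >= 5 ==> (9*e + (1/4)*m + 3*x == -18 && (x <= -2 || x != -13 || (3*m >= 9*e + 7 && 2*e + x >= -1))))


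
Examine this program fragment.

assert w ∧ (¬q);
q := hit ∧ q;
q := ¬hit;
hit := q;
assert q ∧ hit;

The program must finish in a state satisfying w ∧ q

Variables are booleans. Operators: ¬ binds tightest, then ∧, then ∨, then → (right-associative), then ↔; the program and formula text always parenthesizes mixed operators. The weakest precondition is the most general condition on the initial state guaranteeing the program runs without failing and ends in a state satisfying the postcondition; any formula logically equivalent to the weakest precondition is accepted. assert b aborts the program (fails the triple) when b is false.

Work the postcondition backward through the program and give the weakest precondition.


Working backward. After the program, w ∧ q must hold.
Before assert q ∧ hit: q ∧ hit ∧ w
Before hit := q: q ∧ w
Before q := ¬hit: (¬hit) ∧ w
Before q := hit ∧ q: (¬hit) ∧ w
Before assert w ∧ (¬q): w ∧ (¬q) ∧ (¬hit)
Answer: WP = w ∧ (¬q) ∧ (¬hit)


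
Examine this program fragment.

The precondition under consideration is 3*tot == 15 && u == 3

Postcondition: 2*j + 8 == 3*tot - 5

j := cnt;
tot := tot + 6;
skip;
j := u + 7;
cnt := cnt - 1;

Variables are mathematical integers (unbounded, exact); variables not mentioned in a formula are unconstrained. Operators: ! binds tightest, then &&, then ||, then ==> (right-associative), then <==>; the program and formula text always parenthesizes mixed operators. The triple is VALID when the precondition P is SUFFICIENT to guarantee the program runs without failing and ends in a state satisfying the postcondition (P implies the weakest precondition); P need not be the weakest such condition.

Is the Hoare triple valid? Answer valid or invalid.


Working backward. After the program, the postcondition 2*j + 8 == 3*tot - 5 must hold; in canonical form it is 2*j == 3*tot - 13.
Before cnt := cnt - 1: 2*j == 3*tot - 13
Before j := u + 7: 2*u == 3*tot - 27
Before skip: 2*u == 3*tot - 27
Before tot := tot + 6: 2*u == 3*tot - 9
Before j := cnt: 2*u == 3*tot - 9
The weakest precondition is 2*u == 3*tot - 9.
Check whether 3*tot == 15 && u == 3 implies it.
Every state satisfying the precondition satisfies the weakest precondition: the implication holds.
Answer: valid


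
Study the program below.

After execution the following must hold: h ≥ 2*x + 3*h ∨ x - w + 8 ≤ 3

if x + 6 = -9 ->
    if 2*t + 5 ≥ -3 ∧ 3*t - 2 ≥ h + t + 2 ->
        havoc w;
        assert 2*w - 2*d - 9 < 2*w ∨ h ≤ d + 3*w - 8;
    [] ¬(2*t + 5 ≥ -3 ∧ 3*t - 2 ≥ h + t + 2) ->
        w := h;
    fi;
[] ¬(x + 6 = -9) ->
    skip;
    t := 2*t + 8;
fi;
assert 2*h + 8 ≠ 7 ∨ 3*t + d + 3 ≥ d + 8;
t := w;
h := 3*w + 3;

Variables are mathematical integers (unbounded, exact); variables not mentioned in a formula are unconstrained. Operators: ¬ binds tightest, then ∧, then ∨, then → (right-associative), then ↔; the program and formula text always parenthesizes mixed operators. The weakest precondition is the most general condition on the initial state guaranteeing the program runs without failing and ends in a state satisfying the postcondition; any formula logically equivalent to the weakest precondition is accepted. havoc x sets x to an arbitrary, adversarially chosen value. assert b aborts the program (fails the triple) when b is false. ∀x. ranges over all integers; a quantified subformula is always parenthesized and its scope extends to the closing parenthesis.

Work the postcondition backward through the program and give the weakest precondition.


Working backward. After the program, the postcondition h ≥ 2*x + 3*h ∨ x - w + 8 ≤ 3 must hold; in canonical form it is 2*h + 2*x ≤ 0 ∨ x ≤ w - 5.
Before h := 3*w + 3: 6*w + 2*x ≤ -6 ∨ x ≤ w - 5
Before t := w: 6*w + 2*x ≤ -6 ∨ x ≤ w - 5
Before assert 2*h + 8 ≠ 7 ∨ 3*t + d + 3 ≥ d + 8: (2*h ≠ -1 ∨ 3*t ≥ 5) ∧ (6*w + 2*x ≤ -6 ∨ x ≤ w - 5)
Then branch requires ((2*t ≥ -8 ∧ 2*t ≥ h + 4) → (∀w_1. ((2*d > -9 ∨ h ≤ d + 3*w_1 - 8) ∧ (2*h ≠ -1 ∨ 3*t ≥ 5) ∧ (6*w_1 + 2*x ≤ -6 ∨ x ≤ w_1 - 5)))) ∧ ((¬(2*t ≥ -8 ∧ 2*t ≥ h + 4)) → ((2*h ≠ -1 ∨ 3*t ≥ 5) ∧ (6*h + 2*x ≤ -6 ∨ x ≤ h - 5))); else branch requires (2*h ≠ -1 ∨ 6*t ≥ -19) ∧ (6*w + 2*x ≤ -6 ∨ x ≤ w - 5).
Before the if: (x = -15 → (((2*t ≥ -8 ∧ 2*t ≥ h + 4) → (∀w_1. ((2*d > -9 ∨ h ≤ d + 3*w_1 - 8) ∧ (2*h ≠ -1 ∨ 3*t ≥ 5) ∧ (6*w_1 + 2*x ≤ -6 ∨ x ≤ w_1 - 5)))) ∧ ((¬(2*t ≥ -8 ∧ 2*t ≥ h + 4)) → ((2*h ≠ -1 ∨ 3*t ≥ 5) ∧ (6*h + 2*x ≤ -6 ∨ x ≤ h - 5))))) ∧ ((¬(x = -15)) → ((2*h ≠ -1 ∨ 6*t ≥ -19) ∧ (6*w + 2*x ≤ -6 ∨ x ≤ w - 5)))
Answer: WP = (x = -15 → (((2*t ≥ -8 ∧ 2*t ≥ h + 4) → (∀w_1. ((2*d > -9 ∨ h ≤ d + 3*w_1 - 8) ∧ (2*h ≠ -1 ∨ 3*t ≥ 5) ∧ (6*w_1 + 2*x ≤ -6 ∨ x ≤ w_1 - 5)))) ∧ ((¬(2*t ≥ -8 ∧ 2*t ≥ h + 4)) → ((2*h ≠ -1 ∨ 3*t ≥ 5) ∧ (6*h + 2*x ≤ -6 ∨ x ≤ h - 5))))) ∧ ((¬(x = -15)) → ((2*h ≠ -1 ∨ 6*t ≥ -19) ∧ (6*w + 2*x ≤ -6 ∨ x ≤ w - 5)))


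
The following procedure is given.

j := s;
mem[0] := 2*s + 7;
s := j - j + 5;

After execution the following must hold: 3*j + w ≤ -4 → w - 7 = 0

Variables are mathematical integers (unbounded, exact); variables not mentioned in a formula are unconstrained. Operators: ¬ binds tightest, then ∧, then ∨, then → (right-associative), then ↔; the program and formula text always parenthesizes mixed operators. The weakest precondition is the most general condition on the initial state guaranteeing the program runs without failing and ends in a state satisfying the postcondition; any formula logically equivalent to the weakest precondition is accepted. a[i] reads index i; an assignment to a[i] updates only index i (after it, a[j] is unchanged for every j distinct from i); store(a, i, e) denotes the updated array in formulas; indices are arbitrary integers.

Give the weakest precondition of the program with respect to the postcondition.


Working backward. After the program, the postcondition 3*j + w ≤ -4 → w - 7 = 0 must hold; in canonical form it is 3*j + w ≤ -4 → w = 7.
Before s := j - j + 5: 3*j + w ≤ -4 → w = 7
Before mem[0] := 2*s + 7: 3*j + w ≤ -4 → w = 7
Before j := s: 3*s + w ≤ -4 → w = 7
Answer: WP = 3*s + w ≤ -4 → w = 7


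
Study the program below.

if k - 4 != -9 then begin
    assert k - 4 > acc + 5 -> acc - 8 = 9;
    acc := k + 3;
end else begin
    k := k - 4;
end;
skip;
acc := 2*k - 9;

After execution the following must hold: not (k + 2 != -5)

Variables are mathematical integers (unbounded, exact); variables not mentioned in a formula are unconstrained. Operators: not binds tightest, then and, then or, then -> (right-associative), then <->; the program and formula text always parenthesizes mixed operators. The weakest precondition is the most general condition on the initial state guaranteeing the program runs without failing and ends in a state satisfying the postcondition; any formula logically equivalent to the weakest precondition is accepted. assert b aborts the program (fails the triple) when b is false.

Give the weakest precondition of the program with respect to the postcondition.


Working backward. After the program, the postcondition not (k + 2 != -5) must hold; in canonical form it is not (k != -7).
Before acc := 2*k - 9: not (k != -7)
Before skip: not (k != -7)
Then branch requires (k > acc + 9 -> acc = 17) and (not (k != -7)); else branch requires not (k != -3).
Before the if: (k != -5 -> ((k > acc + 9 -> acc = 17) and (not (k != -7)))) and ((not (k != -5)) -> (not (k != -3)))
Answer: WP = (k != -5 -> ((k > acc + 9 -> acc = 17) and (not (k != -7)))) and ((not (k != -5)) -> (not (k != -3)))


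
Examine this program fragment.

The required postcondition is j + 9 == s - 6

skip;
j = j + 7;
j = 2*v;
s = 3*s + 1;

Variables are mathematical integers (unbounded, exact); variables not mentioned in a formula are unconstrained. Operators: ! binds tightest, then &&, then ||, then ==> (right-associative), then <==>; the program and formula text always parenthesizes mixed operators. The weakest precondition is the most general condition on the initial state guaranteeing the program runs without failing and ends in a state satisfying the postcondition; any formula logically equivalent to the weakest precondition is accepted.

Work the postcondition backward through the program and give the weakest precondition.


Working backward. After the program, the postcondition j + 9 == s - 6 must hold; in canonical form it is j == s - 15.
Before s := 3*s + 1: j == 3*s - 14
Before j := 2*v: 2*v == 3*s - 14
Before j := j + 7: 2*v == 3*s - 14
Before skip: 2*v == 3*s - 14
Answer: WP = 2*v == 3*s - 14


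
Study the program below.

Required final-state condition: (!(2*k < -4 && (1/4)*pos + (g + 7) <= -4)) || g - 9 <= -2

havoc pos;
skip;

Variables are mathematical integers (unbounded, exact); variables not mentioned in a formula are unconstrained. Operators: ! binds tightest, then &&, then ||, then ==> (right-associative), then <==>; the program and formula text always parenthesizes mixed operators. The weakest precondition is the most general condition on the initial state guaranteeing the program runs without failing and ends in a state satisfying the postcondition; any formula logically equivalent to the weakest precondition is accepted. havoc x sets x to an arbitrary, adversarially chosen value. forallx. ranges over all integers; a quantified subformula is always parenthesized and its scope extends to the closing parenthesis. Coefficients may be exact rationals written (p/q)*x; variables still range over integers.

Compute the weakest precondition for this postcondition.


Working backward. After the program, the postcondition (!(2*k < -4 && (1/4)*pos + (g + 7) <= -4)) || g - 9 <= -2 must hold; in canonical form it is (!(2*k < -4 && g + (1/4)*pos <= -11)) || g <= 7.
Before skip: (!(2*k < -4 && g + (1/4)*pos <= -11)) || g <= 7
Before havoc pos: forall pos_1. ((!(2*k < -4 && g + (1/4)*pos_1 <= -11)) || g <= 7)
Answer: WP = forall pos_1. ((!(2*k < -4 && g + (1/4)*pos_1 <= -11)) || g <= 7)
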